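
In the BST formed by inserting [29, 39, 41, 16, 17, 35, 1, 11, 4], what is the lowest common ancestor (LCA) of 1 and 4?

Tree insertion order: [29, 39, 41, 16, 17, 35, 1, 11, 4]
Tree (level-order array): [29, 16, 39, 1, 17, 35, 41, None, 11, None, None, None, None, None, None, 4]
In a BST, the LCA of p=1, q=4 is the first node v on the
root-to-leaf path with p <= v <= q (go left if both < v, right if both > v).
Walk from root:
  at 29: both 1 and 4 < 29, go left
  at 16: both 1 and 4 < 16, go left
  at 1: 1 <= 1 <= 4, this is the LCA
LCA = 1


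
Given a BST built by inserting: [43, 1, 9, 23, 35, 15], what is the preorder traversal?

Tree insertion order: [43, 1, 9, 23, 35, 15]
Tree (level-order array): [43, 1, None, None, 9, None, 23, 15, 35]
Preorder traversal: [43, 1, 9, 23, 15, 35]


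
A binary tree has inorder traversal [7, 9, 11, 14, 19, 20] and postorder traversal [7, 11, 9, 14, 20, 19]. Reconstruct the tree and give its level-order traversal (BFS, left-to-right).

Inorder:   [7, 9, 11, 14, 19, 20]
Postorder: [7, 11, 9, 14, 20, 19]
Algorithm: postorder visits root last, so walk postorder right-to-left;
each value is the root of the current inorder slice — split it at that
value, recurse on the right subtree first, then the left.
Recursive splits:
  root=19; inorder splits into left=[7, 9, 11, 14], right=[20]
  root=20; inorder splits into left=[], right=[]
  root=14; inorder splits into left=[7, 9, 11], right=[]
  root=9; inorder splits into left=[7], right=[11]
  root=11; inorder splits into left=[], right=[]
  root=7; inorder splits into left=[], right=[]
Reconstructed level-order: [19, 14, 20, 9, 7, 11]


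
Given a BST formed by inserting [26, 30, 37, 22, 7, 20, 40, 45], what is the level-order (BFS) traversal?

Tree insertion order: [26, 30, 37, 22, 7, 20, 40, 45]
Tree (level-order array): [26, 22, 30, 7, None, None, 37, None, 20, None, 40, None, None, None, 45]
BFS from the root, enqueuing left then right child of each popped node:
  queue [26] -> pop 26, enqueue [22, 30], visited so far: [26]
  queue [22, 30] -> pop 22, enqueue [7], visited so far: [26, 22]
  queue [30, 7] -> pop 30, enqueue [37], visited so far: [26, 22, 30]
  queue [7, 37] -> pop 7, enqueue [20], visited so far: [26, 22, 30, 7]
  queue [37, 20] -> pop 37, enqueue [40], visited so far: [26, 22, 30, 7, 37]
  queue [20, 40] -> pop 20, enqueue [none], visited so far: [26, 22, 30, 7, 37, 20]
  queue [40] -> pop 40, enqueue [45], visited so far: [26, 22, 30, 7, 37, 20, 40]
  queue [45] -> pop 45, enqueue [none], visited so far: [26, 22, 30, 7, 37, 20, 40, 45]
Result: [26, 22, 30, 7, 37, 20, 40, 45]


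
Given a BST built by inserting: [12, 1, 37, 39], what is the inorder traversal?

Tree insertion order: [12, 1, 37, 39]
Tree (level-order array): [12, 1, 37, None, None, None, 39]
Inorder traversal: [1, 12, 37, 39]


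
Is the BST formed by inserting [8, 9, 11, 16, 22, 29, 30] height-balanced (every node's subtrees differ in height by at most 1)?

Tree (level-order array): [8, None, 9, None, 11, None, 16, None, 22, None, 29, None, 30]
Definition: a tree is height-balanced if, at every node, |h(left) - h(right)| <= 1 (empty subtree has height -1).
Bottom-up per-node check:
  node 30: h_left=-1, h_right=-1, diff=0 [OK], height=0
  node 29: h_left=-1, h_right=0, diff=1 [OK], height=1
  node 22: h_left=-1, h_right=1, diff=2 [FAIL (|-1-1|=2 > 1)], height=2
  node 16: h_left=-1, h_right=2, diff=3 [FAIL (|-1-2|=3 > 1)], height=3
  node 11: h_left=-1, h_right=3, diff=4 [FAIL (|-1-3|=4 > 1)], height=4
  node 9: h_left=-1, h_right=4, diff=5 [FAIL (|-1-4|=5 > 1)], height=5
  node 8: h_left=-1, h_right=5, diff=6 [FAIL (|-1-5|=6 > 1)], height=6
Node 22 violates the condition: |-1 - 1| = 2 > 1.
Result: Not balanced


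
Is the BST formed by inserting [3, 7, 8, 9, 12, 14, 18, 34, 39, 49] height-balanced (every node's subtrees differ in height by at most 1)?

Tree (level-order array): [3, None, 7, None, 8, None, 9, None, 12, None, 14, None, 18, None, 34, None, 39, None, 49]
Definition: a tree is height-balanced if, at every node, |h(left) - h(right)| <= 1 (empty subtree has height -1).
Bottom-up per-node check:
  node 49: h_left=-1, h_right=-1, diff=0 [OK], height=0
  node 39: h_left=-1, h_right=0, diff=1 [OK], height=1
  node 34: h_left=-1, h_right=1, diff=2 [FAIL (|-1-1|=2 > 1)], height=2
  node 18: h_left=-1, h_right=2, diff=3 [FAIL (|-1-2|=3 > 1)], height=3
  node 14: h_left=-1, h_right=3, diff=4 [FAIL (|-1-3|=4 > 1)], height=4
  node 12: h_left=-1, h_right=4, diff=5 [FAIL (|-1-4|=5 > 1)], height=5
  node 9: h_left=-1, h_right=5, diff=6 [FAIL (|-1-5|=6 > 1)], height=6
  node 8: h_left=-1, h_right=6, diff=7 [FAIL (|-1-6|=7 > 1)], height=7
  node 7: h_left=-1, h_right=7, diff=8 [FAIL (|-1-7|=8 > 1)], height=8
  node 3: h_left=-1, h_right=8, diff=9 [FAIL (|-1-8|=9 > 1)], height=9
Node 34 violates the condition: |-1 - 1| = 2 > 1.
Result: Not balanced


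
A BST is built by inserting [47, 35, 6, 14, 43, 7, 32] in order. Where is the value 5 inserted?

Starting tree (level order): [47, 35, None, 6, 43, None, 14, None, None, 7, 32]
Insertion path: 47 -> 35 -> 6
Result: insert 5 as left child of 6
Final tree (level order): [47, 35, None, 6, 43, 5, 14, None, None, None, None, 7, 32]


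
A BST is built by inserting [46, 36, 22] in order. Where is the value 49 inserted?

Starting tree (level order): [46, 36, None, 22]
Insertion path: 46
Result: insert 49 as right child of 46
Final tree (level order): [46, 36, 49, 22]


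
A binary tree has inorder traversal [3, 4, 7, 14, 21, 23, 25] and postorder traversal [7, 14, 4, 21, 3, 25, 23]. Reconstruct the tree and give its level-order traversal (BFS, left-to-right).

Inorder:   [3, 4, 7, 14, 21, 23, 25]
Postorder: [7, 14, 4, 21, 3, 25, 23]
Algorithm: postorder visits root last, so walk postorder right-to-left;
each value is the root of the current inorder slice — split it at that
value, recurse on the right subtree first, then the left.
Recursive splits:
  root=23; inorder splits into left=[3, 4, 7, 14, 21], right=[25]
  root=25; inorder splits into left=[], right=[]
  root=3; inorder splits into left=[], right=[4, 7, 14, 21]
  root=21; inorder splits into left=[4, 7, 14], right=[]
  root=4; inorder splits into left=[], right=[7, 14]
  root=14; inorder splits into left=[7], right=[]
  root=7; inorder splits into left=[], right=[]
Reconstructed level-order: [23, 3, 25, 21, 4, 14, 7]


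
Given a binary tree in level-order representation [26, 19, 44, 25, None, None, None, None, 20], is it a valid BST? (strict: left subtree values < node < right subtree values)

Level-order array: [26, 19, 44, 25, None, None, None, None, 20]
Validate using subtree bounds (lo, hi): at each node, require lo < value < hi,
then recurse left with hi=value and right with lo=value.
Preorder trace (stopping at first violation):
  at node 26 with bounds (-inf, +inf): OK
  at node 19 with bounds (-inf, 26): OK
  at node 25 with bounds (-inf, 19): VIOLATION
Node 25 violates its bound: not (-inf < 25 < 19).
Result: Not a valid BST


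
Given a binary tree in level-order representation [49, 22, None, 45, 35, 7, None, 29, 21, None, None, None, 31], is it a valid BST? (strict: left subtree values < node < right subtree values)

Level-order array: [49, 22, None, 45, 35, 7, None, 29, 21, None, None, None, 31]
Validate using subtree bounds (lo, hi): at each node, require lo < value < hi,
then recurse left with hi=value and right with lo=value.
Preorder trace (stopping at first violation):
  at node 49 with bounds (-inf, +inf): OK
  at node 22 with bounds (-inf, 49): OK
  at node 45 with bounds (-inf, 22): VIOLATION
Node 45 violates its bound: not (-inf < 45 < 22).
Result: Not a valid BST


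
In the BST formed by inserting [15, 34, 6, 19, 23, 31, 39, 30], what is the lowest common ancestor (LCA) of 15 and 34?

Tree insertion order: [15, 34, 6, 19, 23, 31, 39, 30]
Tree (level-order array): [15, 6, 34, None, None, 19, 39, None, 23, None, None, None, 31, 30]
In a BST, the LCA of p=15, q=34 is the first node v on the
root-to-leaf path with p <= v <= q (go left if both < v, right if both > v).
Walk from root:
  at 15: 15 <= 15 <= 34, this is the LCA
LCA = 15


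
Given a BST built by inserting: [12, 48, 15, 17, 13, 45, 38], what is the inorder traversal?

Tree insertion order: [12, 48, 15, 17, 13, 45, 38]
Tree (level-order array): [12, None, 48, 15, None, 13, 17, None, None, None, 45, 38]
Inorder traversal: [12, 13, 15, 17, 38, 45, 48]


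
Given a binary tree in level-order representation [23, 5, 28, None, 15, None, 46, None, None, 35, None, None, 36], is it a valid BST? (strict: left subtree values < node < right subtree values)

Level-order array: [23, 5, 28, None, 15, None, 46, None, None, 35, None, None, 36]
Validate using subtree bounds (lo, hi): at each node, require lo < value < hi,
then recurse left with hi=value and right with lo=value.
Preorder trace (stopping at first violation):
  at node 23 with bounds (-inf, +inf): OK
  at node 5 with bounds (-inf, 23): OK
  at node 15 with bounds (5, 23): OK
  at node 28 with bounds (23, +inf): OK
  at node 46 with bounds (28, +inf): OK
  at node 35 with bounds (28, 46): OK
  at node 36 with bounds (35, 46): OK
No violation found at any node.
Result: Valid BST


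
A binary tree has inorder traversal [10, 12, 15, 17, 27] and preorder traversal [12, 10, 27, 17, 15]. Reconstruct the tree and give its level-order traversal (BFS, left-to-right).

Inorder:  [10, 12, 15, 17, 27]
Preorder: [12, 10, 27, 17, 15]
Algorithm: preorder visits root first, so consume preorder in order;
for each root, split the current inorder slice at that value into
left-subtree inorder and right-subtree inorder, then recurse.
Recursive splits:
  root=12; inorder splits into left=[10], right=[15, 17, 27]
  root=10; inorder splits into left=[], right=[]
  root=27; inorder splits into left=[15, 17], right=[]
  root=17; inorder splits into left=[15], right=[]
  root=15; inorder splits into left=[], right=[]
Reconstructed level-order: [12, 10, 27, 17, 15]


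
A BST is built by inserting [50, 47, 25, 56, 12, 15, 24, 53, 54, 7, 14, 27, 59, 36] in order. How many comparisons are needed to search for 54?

Search path for 54: 50 -> 56 -> 53 -> 54
Found: True
Comparisons: 4


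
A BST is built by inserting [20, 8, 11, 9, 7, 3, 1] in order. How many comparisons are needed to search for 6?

Search path for 6: 20 -> 8 -> 7 -> 3
Found: False
Comparisons: 4


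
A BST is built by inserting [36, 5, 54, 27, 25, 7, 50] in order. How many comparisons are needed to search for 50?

Search path for 50: 36 -> 54 -> 50
Found: True
Comparisons: 3


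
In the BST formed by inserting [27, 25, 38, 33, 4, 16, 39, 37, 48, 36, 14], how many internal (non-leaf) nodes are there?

Tree built from: [27, 25, 38, 33, 4, 16, 39, 37, 48, 36, 14]
Tree (level-order array): [27, 25, 38, 4, None, 33, 39, None, 16, None, 37, None, 48, 14, None, 36]
Rule: An internal node has at least one child.
Per-node child counts:
  node 27: 2 child(ren)
  node 25: 1 child(ren)
  node 4: 1 child(ren)
  node 16: 1 child(ren)
  node 14: 0 child(ren)
  node 38: 2 child(ren)
  node 33: 1 child(ren)
  node 37: 1 child(ren)
  node 36: 0 child(ren)
  node 39: 1 child(ren)
  node 48: 0 child(ren)
Matching nodes: [27, 25, 4, 16, 38, 33, 37, 39]
Count of internal (non-leaf) nodes: 8


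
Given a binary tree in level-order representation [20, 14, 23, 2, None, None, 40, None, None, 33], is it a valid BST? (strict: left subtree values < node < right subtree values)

Level-order array: [20, 14, 23, 2, None, None, 40, None, None, 33]
Validate using subtree bounds (lo, hi): at each node, require lo < value < hi,
then recurse left with hi=value and right with lo=value.
Preorder trace (stopping at first violation):
  at node 20 with bounds (-inf, +inf): OK
  at node 14 with bounds (-inf, 20): OK
  at node 2 with bounds (-inf, 14): OK
  at node 23 with bounds (20, +inf): OK
  at node 40 with bounds (23, +inf): OK
  at node 33 with bounds (23, 40): OK
No violation found at any node.
Result: Valid BST


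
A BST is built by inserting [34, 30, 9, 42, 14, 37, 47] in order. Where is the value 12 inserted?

Starting tree (level order): [34, 30, 42, 9, None, 37, 47, None, 14]
Insertion path: 34 -> 30 -> 9 -> 14
Result: insert 12 as left child of 14
Final tree (level order): [34, 30, 42, 9, None, 37, 47, None, 14, None, None, None, None, 12]


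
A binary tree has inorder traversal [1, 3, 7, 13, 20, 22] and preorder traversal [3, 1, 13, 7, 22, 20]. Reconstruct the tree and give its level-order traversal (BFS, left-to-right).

Inorder:  [1, 3, 7, 13, 20, 22]
Preorder: [3, 1, 13, 7, 22, 20]
Algorithm: preorder visits root first, so consume preorder in order;
for each root, split the current inorder slice at that value into
left-subtree inorder and right-subtree inorder, then recurse.
Recursive splits:
  root=3; inorder splits into left=[1], right=[7, 13, 20, 22]
  root=1; inorder splits into left=[], right=[]
  root=13; inorder splits into left=[7], right=[20, 22]
  root=7; inorder splits into left=[], right=[]
  root=22; inorder splits into left=[20], right=[]
  root=20; inorder splits into left=[], right=[]
Reconstructed level-order: [3, 1, 13, 7, 22, 20]


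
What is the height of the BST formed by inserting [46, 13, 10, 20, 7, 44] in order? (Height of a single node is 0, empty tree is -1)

Insertion order: [46, 13, 10, 20, 7, 44]
Tree (level-order array): [46, 13, None, 10, 20, 7, None, None, 44]
Compute height bottom-up (empty subtree = -1):
  height(7) = 1 + max(-1, -1) = 0
  height(10) = 1 + max(0, -1) = 1
  height(44) = 1 + max(-1, -1) = 0
  height(20) = 1 + max(-1, 0) = 1
  height(13) = 1 + max(1, 1) = 2
  height(46) = 1 + max(2, -1) = 3
Height = 3


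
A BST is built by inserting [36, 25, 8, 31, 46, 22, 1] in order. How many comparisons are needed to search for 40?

Search path for 40: 36 -> 46
Found: False
Comparisons: 2


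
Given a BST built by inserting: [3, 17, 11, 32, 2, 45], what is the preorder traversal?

Tree insertion order: [3, 17, 11, 32, 2, 45]
Tree (level-order array): [3, 2, 17, None, None, 11, 32, None, None, None, 45]
Preorder traversal: [3, 2, 17, 11, 32, 45]


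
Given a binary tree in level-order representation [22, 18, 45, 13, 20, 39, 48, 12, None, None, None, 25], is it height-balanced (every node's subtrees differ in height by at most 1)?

Tree (level-order array): [22, 18, 45, 13, 20, 39, 48, 12, None, None, None, 25]
Definition: a tree is height-balanced if, at every node, |h(left) - h(right)| <= 1 (empty subtree has height -1).
Bottom-up per-node check:
  node 12: h_left=-1, h_right=-1, diff=0 [OK], height=0
  node 13: h_left=0, h_right=-1, diff=1 [OK], height=1
  node 20: h_left=-1, h_right=-1, diff=0 [OK], height=0
  node 18: h_left=1, h_right=0, diff=1 [OK], height=2
  node 25: h_left=-1, h_right=-1, diff=0 [OK], height=0
  node 39: h_left=0, h_right=-1, diff=1 [OK], height=1
  node 48: h_left=-1, h_right=-1, diff=0 [OK], height=0
  node 45: h_left=1, h_right=0, diff=1 [OK], height=2
  node 22: h_left=2, h_right=2, diff=0 [OK], height=3
All nodes satisfy the balance condition.
Result: Balanced


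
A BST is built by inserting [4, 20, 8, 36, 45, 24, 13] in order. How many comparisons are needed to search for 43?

Search path for 43: 4 -> 20 -> 36 -> 45
Found: False
Comparisons: 4


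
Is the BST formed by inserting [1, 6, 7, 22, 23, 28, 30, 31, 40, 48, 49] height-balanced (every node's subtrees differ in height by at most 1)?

Tree (level-order array): [1, None, 6, None, 7, None, 22, None, 23, None, 28, None, 30, None, 31, None, 40, None, 48, None, 49]
Definition: a tree is height-balanced if, at every node, |h(left) - h(right)| <= 1 (empty subtree has height -1).
Bottom-up per-node check:
  node 49: h_left=-1, h_right=-1, diff=0 [OK], height=0
  node 48: h_left=-1, h_right=0, diff=1 [OK], height=1
  node 40: h_left=-1, h_right=1, diff=2 [FAIL (|-1-1|=2 > 1)], height=2
  node 31: h_left=-1, h_right=2, diff=3 [FAIL (|-1-2|=3 > 1)], height=3
  node 30: h_left=-1, h_right=3, diff=4 [FAIL (|-1-3|=4 > 1)], height=4
  node 28: h_left=-1, h_right=4, diff=5 [FAIL (|-1-4|=5 > 1)], height=5
  node 23: h_left=-1, h_right=5, diff=6 [FAIL (|-1-5|=6 > 1)], height=6
  node 22: h_left=-1, h_right=6, diff=7 [FAIL (|-1-6|=7 > 1)], height=7
  node 7: h_left=-1, h_right=7, diff=8 [FAIL (|-1-7|=8 > 1)], height=8
  node 6: h_left=-1, h_right=8, diff=9 [FAIL (|-1-8|=9 > 1)], height=9
  node 1: h_left=-1, h_right=9, diff=10 [FAIL (|-1-9|=10 > 1)], height=10
Node 40 violates the condition: |-1 - 1| = 2 > 1.
Result: Not balanced


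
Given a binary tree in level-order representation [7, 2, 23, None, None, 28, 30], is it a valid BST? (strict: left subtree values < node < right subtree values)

Level-order array: [7, 2, 23, None, None, 28, 30]
Validate using subtree bounds (lo, hi): at each node, require lo < value < hi,
then recurse left with hi=value and right with lo=value.
Preorder trace (stopping at first violation):
  at node 7 with bounds (-inf, +inf): OK
  at node 2 with bounds (-inf, 7): OK
  at node 23 with bounds (7, +inf): OK
  at node 28 with bounds (7, 23): VIOLATION
Node 28 violates its bound: not (7 < 28 < 23).
Result: Not a valid BST


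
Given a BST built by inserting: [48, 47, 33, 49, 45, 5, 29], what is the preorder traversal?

Tree insertion order: [48, 47, 33, 49, 45, 5, 29]
Tree (level-order array): [48, 47, 49, 33, None, None, None, 5, 45, None, 29]
Preorder traversal: [48, 47, 33, 5, 29, 45, 49]


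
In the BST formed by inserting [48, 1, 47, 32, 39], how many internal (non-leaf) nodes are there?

Tree built from: [48, 1, 47, 32, 39]
Tree (level-order array): [48, 1, None, None, 47, 32, None, None, 39]
Rule: An internal node has at least one child.
Per-node child counts:
  node 48: 1 child(ren)
  node 1: 1 child(ren)
  node 47: 1 child(ren)
  node 32: 1 child(ren)
  node 39: 0 child(ren)
Matching nodes: [48, 1, 47, 32]
Count of internal (non-leaf) nodes: 4


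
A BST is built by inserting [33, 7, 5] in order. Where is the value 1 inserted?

Starting tree (level order): [33, 7, None, 5]
Insertion path: 33 -> 7 -> 5
Result: insert 1 as left child of 5
Final tree (level order): [33, 7, None, 5, None, 1]


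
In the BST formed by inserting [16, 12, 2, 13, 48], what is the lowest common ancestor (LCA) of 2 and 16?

Tree insertion order: [16, 12, 2, 13, 48]
Tree (level-order array): [16, 12, 48, 2, 13]
In a BST, the LCA of p=2, q=16 is the first node v on the
root-to-leaf path with p <= v <= q (go left if both < v, right if both > v).
Walk from root:
  at 16: 2 <= 16 <= 16, this is the LCA
LCA = 16


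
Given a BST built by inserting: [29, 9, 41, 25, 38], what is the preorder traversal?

Tree insertion order: [29, 9, 41, 25, 38]
Tree (level-order array): [29, 9, 41, None, 25, 38]
Preorder traversal: [29, 9, 25, 41, 38]


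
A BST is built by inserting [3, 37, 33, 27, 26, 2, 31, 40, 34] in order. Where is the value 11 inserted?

Starting tree (level order): [3, 2, 37, None, None, 33, 40, 27, 34, None, None, 26, 31]
Insertion path: 3 -> 37 -> 33 -> 27 -> 26
Result: insert 11 as left child of 26
Final tree (level order): [3, 2, 37, None, None, 33, 40, 27, 34, None, None, 26, 31, None, None, 11]


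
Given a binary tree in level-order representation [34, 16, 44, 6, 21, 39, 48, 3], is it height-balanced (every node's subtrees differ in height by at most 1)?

Tree (level-order array): [34, 16, 44, 6, 21, 39, 48, 3]
Definition: a tree is height-balanced if, at every node, |h(left) - h(right)| <= 1 (empty subtree has height -1).
Bottom-up per-node check:
  node 3: h_left=-1, h_right=-1, diff=0 [OK], height=0
  node 6: h_left=0, h_right=-1, diff=1 [OK], height=1
  node 21: h_left=-1, h_right=-1, diff=0 [OK], height=0
  node 16: h_left=1, h_right=0, diff=1 [OK], height=2
  node 39: h_left=-1, h_right=-1, diff=0 [OK], height=0
  node 48: h_left=-1, h_right=-1, diff=0 [OK], height=0
  node 44: h_left=0, h_right=0, diff=0 [OK], height=1
  node 34: h_left=2, h_right=1, diff=1 [OK], height=3
All nodes satisfy the balance condition.
Result: Balanced


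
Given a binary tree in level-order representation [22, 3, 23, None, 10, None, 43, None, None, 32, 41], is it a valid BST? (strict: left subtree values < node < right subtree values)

Level-order array: [22, 3, 23, None, 10, None, 43, None, None, 32, 41]
Validate using subtree bounds (lo, hi): at each node, require lo < value < hi,
then recurse left with hi=value and right with lo=value.
Preorder trace (stopping at first violation):
  at node 22 with bounds (-inf, +inf): OK
  at node 3 with bounds (-inf, 22): OK
  at node 10 with bounds (3, 22): OK
  at node 23 with bounds (22, +inf): OK
  at node 43 with bounds (23, +inf): OK
  at node 32 with bounds (23, 43): OK
  at node 41 with bounds (43, +inf): VIOLATION
Node 41 violates its bound: not (43 < 41 < +inf).
Result: Not a valid BST


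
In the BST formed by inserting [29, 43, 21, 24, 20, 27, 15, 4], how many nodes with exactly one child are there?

Tree built from: [29, 43, 21, 24, 20, 27, 15, 4]
Tree (level-order array): [29, 21, 43, 20, 24, None, None, 15, None, None, 27, 4]
Rule: These are nodes with exactly 1 non-null child.
Per-node child counts:
  node 29: 2 child(ren)
  node 21: 2 child(ren)
  node 20: 1 child(ren)
  node 15: 1 child(ren)
  node 4: 0 child(ren)
  node 24: 1 child(ren)
  node 27: 0 child(ren)
  node 43: 0 child(ren)
Matching nodes: [20, 15, 24]
Count of nodes with exactly one child: 3


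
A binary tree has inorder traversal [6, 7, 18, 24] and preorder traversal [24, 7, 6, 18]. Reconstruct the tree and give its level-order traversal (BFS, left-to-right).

Inorder:  [6, 7, 18, 24]
Preorder: [24, 7, 6, 18]
Algorithm: preorder visits root first, so consume preorder in order;
for each root, split the current inorder slice at that value into
left-subtree inorder and right-subtree inorder, then recurse.
Recursive splits:
  root=24; inorder splits into left=[6, 7, 18], right=[]
  root=7; inorder splits into left=[6], right=[18]
  root=6; inorder splits into left=[], right=[]
  root=18; inorder splits into left=[], right=[]
Reconstructed level-order: [24, 7, 6, 18]


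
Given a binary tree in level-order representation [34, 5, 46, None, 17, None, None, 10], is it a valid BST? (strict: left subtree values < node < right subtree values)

Level-order array: [34, 5, 46, None, 17, None, None, 10]
Validate using subtree bounds (lo, hi): at each node, require lo < value < hi,
then recurse left with hi=value and right with lo=value.
Preorder trace (stopping at first violation):
  at node 34 with bounds (-inf, +inf): OK
  at node 5 with bounds (-inf, 34): OK
  at node 17 with bounds (5, 34): OK
  at node 10 with bounds (5, 17): OK
  at node 46 with bounds (34, +inf): OK
No violation found at any node.
Result: Valid BST


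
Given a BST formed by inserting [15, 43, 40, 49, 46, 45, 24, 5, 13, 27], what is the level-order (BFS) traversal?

Tree insertion order: [15, 43, 40, 49, 46, 45, 24, 5, 13, 27]
Tree (level-order array): [15, 5, 43, None, 13, 40, 49, None, None, 24, None, 46, None, None, 27, 45]
BFS from the root, enqueuing left then right child of each popped node:
  queue [15] -> pop 15, enqueue [5, 43], visited so far: [15]
  queue [5, 43] -> pop 5, enqueue [13], visited so far: [15, 5]
  queue [43, 13] -> pop 43, enqueue [40, 49], visited so far: [15, 5, 43]
  queue [13, 40, 49] -> pop 13, enqueue [none], visited so far: [15, 5, 43, 13]
  queue [40, 49] -> pop 40, enqueue [24], visited so far: [15, 5, 43, 13, 40]
  queue [49, 24] -> pop 49, enqueue [46], visited so far: [15, 5, 43, 13, 40, 49]
  queue [24, 46] -> pop 24, enqueue [27], visited so far: [15, 5, 43, 13, 40, 49, 24]
  queue [46, 27] -> pop 46, enqueue [45], visited so far: [15, 5, 43, 13, 40, 49, 24, 46]
  queue [27, 45] -> pop 27, enqueue [none], visited so far: [15, 5, 43, 13, 40, 49, 24, 46, 27]
  queue [45] -> pop 45, enqueue [none], visited so far: [15, 5, 43, 13, 40, 49, 24, 46, 27, 45]
Result: [15, 5, 43, 13, 40, 49, 24, 46, 27, 45]


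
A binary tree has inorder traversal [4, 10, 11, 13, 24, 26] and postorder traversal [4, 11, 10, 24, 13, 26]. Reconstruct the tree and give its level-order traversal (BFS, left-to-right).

Inorder:   [4, 10, 11, 13, 24, 26]
Postorder: [4, 11, 10, 24, 13, 26]
Algorithm: postorder visits root last, so walk postorder right-to-left;
each value is the root of the current inorder slice — split it at that
value, recurse on the right subtree first, then the left.
Recursive splits:
  root=26; inorder splits into left=[4, 10, 11, 13, 24], right=[]
  root=13; inorder splits into left=[4, 10, 11], right=[24]
  root=24; inorder splits into left=[], right=[]
  root=10; inorder splits into left=[4], right=[11]
  root=11; inorder splits into left=[], right=[]
  root=4; inorder splits into left=[], right=[]
Reconstructed level-order: [26, 13, 10, 24, 4, 11]


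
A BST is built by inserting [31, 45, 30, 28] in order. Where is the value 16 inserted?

Starting tree (level order): [31, 30, 45, 28]
Insertion path: 31 -> 30 -> 28
Result: insert 16 as left child of 28
Final tree (level order): [31, 30, 45, 28, None, None, None, 16]


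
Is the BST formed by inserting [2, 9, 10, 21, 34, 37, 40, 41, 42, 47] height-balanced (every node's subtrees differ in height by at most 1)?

Tree (level-order array): [2, None, 9, None, 10, None, 21, None, 34, None, 37, None, 40, None, 41, None, 42, None, 47]
Definition: a tree is height-balanced if, at every node, |h(left) - h(right)| <= 1 (empty subtree has height -1).
Bottom-up per-node check:
  node 47: h_left=-1, h_right=-1, diff=0 [OK], height=0
  node 42: h_left=-1, h_right=0, diff=1 [OK], height=1
  node 41: h_left=-1, h_right=1, diff=2 [FAIL (|-1-1|=2 > 1)], height=2
  node 40: h_left=-1, h_right=2, diff=3 [FAIL (|-1-2|=3 > 1)], height=3
  node 37: h_left=-1, h_right=3, diff=4 [FAIL (|-1-3|=4 > 1)], height=4
  node 34: h_left=-1, h_right=4, diff=5 [FAIL (|-1-4|=5 > 1)], height=5
  node 21: h_left=-1, h_right=5, diff=6 [FAIL (|-1-5|=6 > 1)], height=6
  node 10: h_left=-1, h_right=6, diff=7 [FAIL (|-1-6|=7 > 1)], height=7
  node 9: h_left=-1, h_right=7, diff=8 [FAIL (|-1-7|=8 > 1)], height=8
  node 2: h_left=-1, h_right=8, diff=9 [FAIL (|-1-8|=9 > 1)], height=9
Node 41 violates the condition: |-1 - 1| = 2 > 1.
Result: Not balanced


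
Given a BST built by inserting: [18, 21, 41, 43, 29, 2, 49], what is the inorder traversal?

Tree insertion order: [18, 21, 41, 43, 29, 2, 49]
Tree (level-order array): [18, 2, 21, None, None, None, 41, 29, 43, None, None, None, 49]
Inorder traversal: [2, 18, 21, 29, 41, 43, 49]


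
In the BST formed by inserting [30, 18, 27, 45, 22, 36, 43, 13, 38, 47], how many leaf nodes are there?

Tree built from: [30, 18, 27, 45, 22, 36, 43, 13, 38, 47]
Tree (level-order array): [30, 18, 45, 13, 27, 36, 47, None, None, 22, None, None, 43, None, None, None, None, 38]
Rule: A leaf has 0 children.
Per-node child counts:
  node 30: 2 child(ren)
  node 18: 2 child(ren)
  node 13: 0 child(ren)
  node 27: 1 child(ren)
  node 22: 0 child(ren)
  node 45: 2 child(ren)
  node 36: 1 child(ren)
  node 43: 1 child(ren)
  node 38: 0 child(ren)
  node 47: 0 child(ren)
Matching nodes: [13, 22, 38, 47]
Count of leaf nodes: 4


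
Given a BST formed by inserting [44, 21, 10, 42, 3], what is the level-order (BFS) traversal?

Tree insertion order: [44, 21, 10, 42, 3]
Tree (level-order array): [44, 21, None, 10, 42, 3]
BFS from the root, enqueuing left then right child of each popped node:
  queue [44] -> pop 44, enqueue [21], visited so far: [44]
  queue [21] -> pop 21, enqueue [10, 42], visited so far: [44, 21]
  queue [10, 42] -> pop 10, enqueue [3], visited so far: [44, 21, 10]
  queue [42, 3] -> pop 42, enqueue [none], visited so far: [44, 21, 10, 42]
  queue [3] -> pop 3, enqueue [none], visited so far: [44, 21, 10, 42, 3]
Result: [44, 21, 10, 42, 3]


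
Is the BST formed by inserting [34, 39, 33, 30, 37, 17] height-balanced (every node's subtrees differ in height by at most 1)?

Tree (level-order array): [34, 33, 39, 30, None, 37, None, 17]
Definition: a tree is height-balanced if, at every node, |h(left) - h(right)| <= 1 (empty subtree has height -1).
Bottom-up per-node check:
  node 17: h_left=-1, h_right=-1, diff=0 [OK], height=0
  node 30: h_left=0, h_right=-1, diff=1 [OK], height=1
  node 33: h_left=1, h_right=-1, diff=2 [FAIL (|1--1|=2 > 1)], height=2
  node 37: h_left=-1, h_right=-1, diff=0 [OK], height=0
  node 39: h_left=0, h_right=-1, diff=1 [OK], height=1
  node 34: h_left=2, h_right=1, diff=1 [OK], height=3
Node 33 violates the condition: |1 - -1| = 2 > 1.
Result: Not balanced


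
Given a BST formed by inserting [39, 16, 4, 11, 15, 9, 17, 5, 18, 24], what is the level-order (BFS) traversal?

Tree insertion order: [39, 16, 4, 11, 15, 9, 17, 5, 18, 24]
Tree (level-order array): [39, 16, None, 4, 17, None, 11, None, 18, 9, 15, None, 24, 5]
BFS from the root, enqueuing left then right child of each popped node:
  queue [39] -> pop 39, enqueue [16], visited so far: [39]
  queue [16] -> pop 16, enqueue [4, 17], visited so far: [39, 16]
  queue [4, 17] -> pop 4, enqueue [11], visited so far: [39, 16, 4]
  queue [17, 11] -> pop 17, enqueue [18], visited so far: [39, 16, 4, 17]
  queue [11, 18] -> pop 11, enqueue [9, 15], visited so far: [39, 16, 4, 17, 11]
  queue [18, 9, 15] -> pop 18, enqueue [24], visited so far: [39, 16, 4, 17, 11, 18]
  queue [9, 15, 24] -> pop 9, enqueue [5], visited so far: [39, 16, 4, 17, 11, 18, 9]
  queue [15, 24, 5] -> pop 15, enqueue [none], visited so far: [39, 16, 4, 17, 11, 18, 9, 15]
  queue [24, 5] -> pop 24, enqueue [none], visited so far: [39, 16, 4, 17, 11, 18, 9, 15, 24]
  queue [5] -> pop 5, enqueue [none], visited so far: [39, 16, 4, 17, 11, 18, 9, 15, 24, 5]
Result: [39, 16, 4, 17, 11, 18, 9, 15, 24, 5]


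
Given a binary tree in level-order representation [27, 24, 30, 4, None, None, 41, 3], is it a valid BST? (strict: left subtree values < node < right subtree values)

Level-order array: [27, 24, 30, 4, None, None, 41, 3]
Validate using subtree bounds (lo, hi): at each node, require lo < value < hi,
then recurse left with hi=value and right with lo=value.
Preorder trace (stopping at first violation):
  at node 27 with bounds (-inf, +inf): OK
  at node 24 with bounds (-inf, 27): OK
  at node 4 with bounds (-inf, 24): OK
  at node 3 with bounds (-inf, 4): OK
  at node 30 with bounds (27, +inf): OK
  at node 41 with bounds (30, +inf): OK
No violation found at any node.
Result: Valid BST


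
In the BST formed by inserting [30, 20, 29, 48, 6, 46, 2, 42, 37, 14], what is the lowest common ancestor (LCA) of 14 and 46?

Tree insertion order: [30, 20, 29, 48, 6, 46, 2, 42, 37, 14]
Tree (level-order array): [30, 20, 48, 6, 29, 46, None, 2, 14, None, None, 42, None, None, None, None, None, 37]
In a BST, the LCA of p=14, q=46 is the first node v on the
root-to-leaf path with p <= v <= q (go left if both < v, right if both > v).
Walk from root:
  at 30: 14 <= 30 <= 46, this is the LCA
LCA = 30


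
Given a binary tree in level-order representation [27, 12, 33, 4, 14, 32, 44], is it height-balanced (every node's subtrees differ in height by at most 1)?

Tree (level-order array): [27, 12, 33, 4, 14, 32, 44]
Definition: a tree is height-balanced if, at every node, |h(left) - h(right)| <= 1 (empty subtree has height -1).
Bottom-up per-node check:
  node 4: h_left=-1, h_right=-1, diff=0 [OK], height=0
  node 14: h_left=-1, h_right=-1, diff=0 [OK], height=0
  node 12: h_left=0, h_right=0, diff=0 [OK], height=1
  node 32: h_left=-1, h_right=-1, diff=0 [OK], height=0
  node 44: h_left=-1, h_right=-1, diff=0 [OK], height=0
  node 33: h_left=0, h_right=0, diff=0 [OK], height=1
  node 27: h_left=1, h_right=1, diff=0 [OK], height=2
All nodes satisfy the balance condition.
Result: Balanced


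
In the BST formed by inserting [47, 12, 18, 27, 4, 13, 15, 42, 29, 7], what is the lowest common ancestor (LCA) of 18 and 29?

Tree insertion order: [47, 12, 18, 27, 4, 13, 15, 42, 29, 7]
Tree (level-order array): [47, 12, None, 4, 18, None, 7, 13, 27, None, None, None, 15, None, 42, None, None, 29]
In a BST, the LCA of p=18, q=29 is the first node v on the
root-to-leaf path with p <= v <= q (go left if both < v, right if both > v).
Walk from root:
  at 47: both 18 and 29 < 47, go left
  at 12: both 18 and 29 > 12, go right
  at 18: 18 <= 18 <= 29, this is the LCA
LCA = 18


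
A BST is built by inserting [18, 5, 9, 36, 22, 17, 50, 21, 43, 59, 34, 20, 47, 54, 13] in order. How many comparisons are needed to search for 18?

Search path for 18: 18
Found: True
Comparisons: 1


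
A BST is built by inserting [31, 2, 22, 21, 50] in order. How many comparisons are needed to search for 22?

Search path for 22: 31 -> 2 -> 22
Found: True
Comparisons: 3


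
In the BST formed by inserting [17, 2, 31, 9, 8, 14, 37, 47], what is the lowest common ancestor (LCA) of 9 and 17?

Tree insertion order: [17, 2, 31, 9, 8, 14, 37, 47]
Tree (level-order array): [17, 2, 31, None, 9, None, 37, 8, 14, None, 47]
In a BST, the LCA of p=9, q=17 is the first node v on the
root-to-leaf path with p <= v <= q (go left if both < v, right if both > v).
Walk from root:
  at 17: 9 <= 17 <= 17, this is the LCA
LCA = 17


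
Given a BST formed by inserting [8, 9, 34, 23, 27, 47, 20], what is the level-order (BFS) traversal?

Tree insertion order: [8, 9, 34, 23, 27, 47, 20]
Tree (level-order array): [8, None, 9, None, 34, 23, 47, 20, 27]
BFS from the root, enqueuing left then right child of each popped node:
  queue [8] -> pop 8, enqueue [9], visited so far: [8]
  queue [9] -> pop 9, enqueue [34], visited so far: [8, 9]
  queue [34] -> pop 34, enqueue [23, 47], visited so far: [8, 9, 34]
  queue [23, 47] -> pop 23, enqueue [20, 27], visited so far: [8, 9, 34, 23]
  queue [47, 20, 27] -> pop 47, enqueue [none], visited so far: [8, 9, 34, 23, 47]
  queue [20, 27] -> pop 20, enqueue [none], visited so far: [8, 9, 34, 23, 47, 20]
  queue [27] -> pop 27, enqueue [none], visited so far: [8, 9, 34, 23, 47, 20, 27]
Result: [8, 9, 34, 23, 47, 20, 27]


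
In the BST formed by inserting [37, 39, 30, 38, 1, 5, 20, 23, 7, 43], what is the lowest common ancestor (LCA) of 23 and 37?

Tree insertion order: [37, 39, 30, 38, 1, 5, 20, 23, 7, 43]
Tree (level-order array): [37, 30, 39, 1, None, 38, 43, None, 5, None, None, None, None, None, 20, 7, 23]
In a BST, the LCA of p=23, q=37 is the first node v on the
root-to-leaf path with p <= v <= q (go left if both < v, right if both > v).
Walk from root:
  at 37: 23 <= 37 <= 37, this is the LCA
LCA = 37


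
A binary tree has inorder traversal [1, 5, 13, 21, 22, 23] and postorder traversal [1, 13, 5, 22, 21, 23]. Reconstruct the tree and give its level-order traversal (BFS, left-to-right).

Inorder:   [1, 5, 13, 21, 22, 23]
Postorder: [1, 13, 5, 22, 21, 23]
Algorithm: postorder visits root last, so walk postorder right-to-left;
each value is the root of the current inorder slice — split it at that
value, recurse on the right subtree first, then the left.
Recursive splits:
  root=23; inorder splits into left=[1, 5, 13, 21, 22], right=[]
  root=21; inorder splits into left=[1, 5, 13], right=[22]
  root=22; inorder splits into left=[], right=[]
  root=5; inorder splits into left=[1], right=[13]
  root=13; inorder splits into left=[], right=[]
  root=1; inorder splits into left=[], right=[]
Reconstructed level-order: [23, 21, 5, 22, 1, 13]


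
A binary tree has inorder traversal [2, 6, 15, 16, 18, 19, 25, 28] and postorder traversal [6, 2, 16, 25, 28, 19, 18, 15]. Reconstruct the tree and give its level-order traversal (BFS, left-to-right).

Inorder:   [2, 6, 15, 16, 18, 19, 25, 28]
Postorder: [6, 2, 16, 25, 28, 19, 18, 15]
Algorithm: postorder visits root last, so walk postorder right-to-left;
each value is the root of the current inorder slice — split it at that
value, recurse on the right subtree first, then the left.
Recursive splits:
  root=15; inorder splits into left=[2, 6], right=[16, 18, 19, 25, 28]
  root=18; inorder splits into left=[16], right=[19, 25, 28]
  root=19; inorder splits into left=[], right=[25, 28]
  root=28; inorder splits into left=[25], right=[]
  root=25; inorder splits into left=[], right=[]
  root=16; inorder splits into left=[], right=[]
  root=2; inorder splits into left=[], right=[6]
  root=6; inorder splits into left=[], right=[]
Reconstructed level-order: [15, 2, 18, 6, 16, 19, 28, 25]


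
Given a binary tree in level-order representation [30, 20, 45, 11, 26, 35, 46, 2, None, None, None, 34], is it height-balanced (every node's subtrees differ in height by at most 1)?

Tree (level-order array): [30, 20, 45, 11, 26, 35, 46, 2, None, None, None, 34]
Definition: a tree is height-balanced if, at every node, |h(left) - h(right)| <= 1 (empty subtree has height -1).
Bottom-up per-node check:
  node 2: h_left=-1, h_right=-1, diff=0 [OK], height=0
  node 11: h_left=0, h_right=-1, diff=1 [OK], height=1
  node 26: h_left=-1, h_right=-1, diff=0 [OK], height=0
  node 20: h_left=1, h_right=0, diff=1 [OK], height=2
  node 34: h_left=-1, h_right=-1, diff=0 [OK], height=0
  node 35: h_left=0, h_right=-1, diff=1 [OK], height=1
  node 46: h_left=-1, h_right=-1, diff=0 [OK], height=0
  node 45: h_left=1, h_right=0, diff=1 [OK], height=2
  node 30: h_left=2, h_right=2, diff=0 [OK], height=3
All nodes satisfy the balance condition.
Result: Balanced


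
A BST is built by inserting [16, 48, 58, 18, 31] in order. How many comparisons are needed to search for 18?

Search path for 18: 16 -> 48 -> 18
Found: True
Comparisons: 3


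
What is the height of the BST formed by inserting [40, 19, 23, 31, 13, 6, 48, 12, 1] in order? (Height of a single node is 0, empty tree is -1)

Insertion order: [40, 19, 23, 31, 13, 6, 48, 12, 1]
Tree (level-order array): [40, 19, 48, 13, 23, None, None, 6, None, None, 31, 1, 12]
Compute height bottom-up (empty subtree = -1):
  height(1) = 1 + max(-1, -1) = 0
  height(12) = 1 + max(-1, -1) = 0
  height(6) = 1 + max(0, 0) = 1
  height(13) = 1 + max(1, -1) = 2
  height(31) = 1 + max(-1, -1) = 0
  height(23) = 1 + max(-1, 0) = 1
  height(19) = 1 + max(2, 1) = 3
  height(48) = 1 + max(-1, -1) = 0
  height(40) = 1 + max(3, 0) = 4
Height = 4


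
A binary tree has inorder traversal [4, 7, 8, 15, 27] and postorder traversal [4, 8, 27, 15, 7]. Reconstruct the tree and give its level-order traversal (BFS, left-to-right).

Inorder:   [4, 7, 8, 15, 27]
Postorder: [4, 8, 27, 15, 7]
Algorithm: postorder visits root last, so walk postorder right-to-left;
each value is the root of the current inorder slice — split it at that
value, recurse on the right subtree first, then the left.
Recursive splits:
  root=7; inorder splits into left=[4], right=[8, 15, 27]
  root=15; inorder splits into left=[8], right=[27]
  root=27; inorder splits into left=[], right=[]
  root=8; inorder splits into left=[], right=[]
  root=4; inorder splits into left=[], right=[]
Reconstructed level-order: [7, 4, 15, 8, 27]


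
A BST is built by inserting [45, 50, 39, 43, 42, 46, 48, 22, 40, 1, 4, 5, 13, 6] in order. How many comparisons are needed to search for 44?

Search path for 44: 45 -> 39 -> 43
Found: False
Comparisons: 3


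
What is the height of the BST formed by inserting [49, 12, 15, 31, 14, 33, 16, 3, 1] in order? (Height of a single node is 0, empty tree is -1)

Insertion order: [49, 12, 15, 31, 14, 33, 16, 3, 1]
Tree (level-order array): [49, 12, None, 3, 15, 1, None, 14, 31, None, None, None, None, 16, 33]
Compute height bottom-up (empty subtree = -1):
  height(1) = 1 + max(-1, -1) = 0
  height(3) = 1 + max(0, -1) = 1
  height(14) = 1 + max(-1, -1) = 0
  height(16) = 1 + max(-1, -1) = 0
  height(33) = 1 + max(-1, -1) = 0
  height(31) = 1 + max(0, 0) = 1
  height(15) = 1 + max(0, 1) = 2
  height(12) = 1 + max(1, 2) = 3
  height(49) = 1 + max(3, -1) = 4
Height = 4


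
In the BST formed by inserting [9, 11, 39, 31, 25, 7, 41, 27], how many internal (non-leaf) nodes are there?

Tree built from: [9, 11, 39, 31, 25, 7, 41, 27]
Tree (level-order array): [9, 7, 11, None, None, None, 39, 31, 41, 25, None, None, None, None, 27]
Rule: An internal node has at least one child.
Per-node child counts:
  node 9: 2 child(ren)
  node 7: 0 child(ren)
  node 11: 1 child(ren)
  node 39: 2 child(ren)
  node 31: 1 child(ren)
  node 25: 1 child(ren)
  node 27: 0 child(ren)
  node 41: 0 child(ren)
Matching nodes: [9, 11, 39, 31, 25]
Count of internal (non-leaf) nodes: 5
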